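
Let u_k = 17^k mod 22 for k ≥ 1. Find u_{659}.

Listing terms: u_1 = 17, u_2 = 3, u_3 = 7, u_4 = 9, u_5 = 21, u_6 = 5, u_7 = 19, u_8 = 15, u_9 = 13, u_{10} = 1, u_{11} = 17.
Since u_{11} = u_1 = 17, the sequence is periodic with period 10.
(659 - 1) mod 10 = 8, so u_{659} = u_9 = 13.

13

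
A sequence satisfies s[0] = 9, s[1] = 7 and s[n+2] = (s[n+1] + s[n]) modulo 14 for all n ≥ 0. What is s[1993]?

7

We have s[0] = 9, s[1] = 7, s[2] = 2, s[3] = 9, s[4] = 11, s[5] = 6, s[6] = 3, s[7] = 9, s[8] = 12, s[9] = 7, s[10] = 5, s[11] = 12, s[12] = 3, s[13] = 1, s[14] = 4, s[15] = 5, s[16] = 9, s[17] = 0, s[18] = 9, s[19] = 9, s[20] = 4, s[21] = 13, s[22] = 3, s[23] = 2, s[24] = 5, s[25] = 7, s[26] = 12, s[27] = 5, s[28] = 3, s[29] = 8, s[30] = 11, s[31] = 5, s[32] = 2, s[33] = 7, s[34] = 9, s[35] = 2, s[36] = 11, s[37] = 13, s[38] = 10, s[39] = 9, s[40] = 5, s[41] = 0, s[42] = 5, s[43] = 5, s[44] = 10, s[45] = 1, s[46] = 11, s[47] = 12, s[48] = 9, s[49] = 7.
Since (s[48], s[49]) = (s[0], s[1]) = (9, 7) (two consecutive terms determine the rest), the sequence is periodic with period 48.
(1993 - 0) mod 48 = 25, so s[1993] = s[25] = 7.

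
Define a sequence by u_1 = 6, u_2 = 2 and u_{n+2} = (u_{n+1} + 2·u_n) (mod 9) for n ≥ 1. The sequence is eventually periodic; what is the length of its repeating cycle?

18

Computing terms: u_1 = 6,  u_2 = 2,  u_3 = 5,  u_4 = 0,  u_5 = 1,  u_6 = 1,  u_7 = 3,  u_8 = 5,  u_9 = 2,  u_{10} = 3,  u_{11} = 7,  u_{12} = 4,  u_{13} = 0,  u_{14} = 8,  u_{15} = 8,  u_{16} = 6,  u_{17} = 4,  u_{18} = 7,  u_{19} = 6,  u_{20} = 2.
Since (u_{19}, u_{20}) = (u_1, u_2) = (6, 2) (two consecutive terms determine the rest), the sequence is periodic with period 18.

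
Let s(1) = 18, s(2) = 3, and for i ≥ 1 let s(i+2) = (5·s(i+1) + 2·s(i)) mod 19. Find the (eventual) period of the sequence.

s(1) = 18; s(2) = 3; s(3) = 13; s(4) = 14; s(5) = 1; s(6) = 14; s(7) = 15; s(8) = 8; s(9) = 13; s(10) = 5; s(11) = 13; s(12) = 18; s(13) = 2; s(14) = 8; s(15) = 6; s(16) = 8; s(17) = 14; s(18) = 10; s(19) = 2; s(20) = 11; s(21) = 2; s(22) = 13; s(23) = 12; s(24) = 10; s(25) = 17; s(26) = 10; s(27) = 8; s(28) = 3; s(29) = 12; s(30) = 9; s(31) = 12; s(32) = 2; s(33) = 15; s(34) = 3; s(35) = 7; s(36) = 3; s(37) = 10; s(38) = 18; s(39) = 15; s(40) = 16; s(41) = 15; s(42) = 12; s(43) = 14; s(44) = 18; s(45) = 4; s(46) = 18; s(47) = 3.
The sequence repeats with period 45.

45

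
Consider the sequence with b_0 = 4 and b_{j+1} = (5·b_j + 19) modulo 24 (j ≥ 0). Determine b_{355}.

Computing terms: b_0 = 4, b_1 = 15, b_2 = 22, b_3 = 9, b_4 = 16, b_5 = 3, b_6 = 10, b_7 = 21, b_8 = 4.
The sequence repeats with period 8.
So b_{355} = b_{0 + ((355-0) mod 8)} = b_3 = 9.

9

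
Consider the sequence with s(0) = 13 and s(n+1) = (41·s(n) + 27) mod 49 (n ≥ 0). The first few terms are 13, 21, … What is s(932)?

s(0) = 13; s(1) = 21; s(2) = 6; s(3) = 28; s(4) = 48; s(5) = 35; s(6) = 41; s(7) = 42; s(8) = 34; s(9) = 0; s(10) = 27; s(11) = 7; s(12) = 20; s(13) = 14; s(14) = 13.
Since s(14) = s(0) = 13, the sequence is periodic with period 14.
(932 - 0) mod 14 = 8, so s(932) = s(8) = 34.

34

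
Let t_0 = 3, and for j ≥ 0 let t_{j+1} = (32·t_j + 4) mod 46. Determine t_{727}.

We have t_0 = 3,  t_1 = 8,  t_2 = 30,  t_3 = 44,  t_4 = 32,  t_5 = 16,  t_6 = 10,  t_7 = 2,  t_8 = 22,  t_9 = 18,  t_{10} = 28,  t_{11} = 26,  t_{12} = 8.
Since t_{12} = t_1 = 8, the sequence is eventually periodic: after a pre-period of length 1 it cycles with period 11.
For j ≥ 1, t_j depends only on (j - 1) mod 11. (727 - 1) mod 11 = 0, so t_{727} = t_1 = 8.

8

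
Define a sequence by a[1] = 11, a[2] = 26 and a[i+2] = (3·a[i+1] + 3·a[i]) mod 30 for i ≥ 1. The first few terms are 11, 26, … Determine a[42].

21

a[1] = 11, a[2] = 26, a[3] = 21, a[4] = 21, a[5] = 6, a[6] = 21, a[7] = 21.
Since (a[6], a[7]) = (a[3], a[4]) = (21, 21) (two consecutive terms determine the rest), the sequence is eventually periodic: after a pre-period of length 2 it cycles with period 3.
For i ≥ 3, a[i] depends only on (i - 3) mod 3. (42 - 3) mod 3 = 0, so a[42] = a[3] = 21.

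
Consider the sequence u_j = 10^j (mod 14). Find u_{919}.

10

We have u_1 = 10; u_2 = 2; u_3 = 6; u_4 = 4; u_5 = 12; u_6 = 8; u_7 = 10.
The sequence repeats with period 6.
(919 - 1) mod 6 = 0, so u_{919} = u_1 = 10.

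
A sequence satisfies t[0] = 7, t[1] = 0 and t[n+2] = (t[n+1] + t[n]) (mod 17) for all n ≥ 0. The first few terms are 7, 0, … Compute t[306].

10

Listing terms: t[0] = 7,  t[1] = 0,  t[2] = 7,  t[3] = 7,  t[4] = 14,  t[5] = 4,  t[6] = 1,  t[7] = 5,  t[8] = 6,  t[9] = 11,  t[10] = 0,  t[11] = 11,  t[12] = 11,  t[13] = 5,  t[14] = 16,  t[15] = 4,  t[16] = 3,  t[17] = 7,  t[18] = 10,  t[19] = 0,  t[20] = 10,  t[21] = 10,  t[22] = 3,  t[23] = 13,  t[24] = 16,  t[25] = 12,  t[26] = 11,  t[27] = 6,  t[28] = 0,  t[29] = 6,  t[30] = 6,  t[31] = 12,  t[32] = 1,  t[33] = 13,  t[34] = 14,  t[35] = 10,  t[36] = 7,  t[37] = 0.
The sequence repeats with period 36.
(306 - 0) mod 36 = 18, so t[306] = t[18] = 10.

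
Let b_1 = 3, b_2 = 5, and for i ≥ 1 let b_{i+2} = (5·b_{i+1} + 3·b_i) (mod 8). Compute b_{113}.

3

We have b_1 = 3; b_2 = 5; b_3 = 2; b_4 = 1; b_5 = 3; b_6 = 2; b_7 = 3; b_8 = 5.
Since (b_7, b_8) = (b_1, b_2) = (3, 5) (two consecutive terms determine the rest), the sequence is periodic with period 6.
So b_{113} = b_{1 + ((113-1) mod 6)} = b_5 = 3.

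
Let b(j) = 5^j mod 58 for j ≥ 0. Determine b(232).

53

Computing terms: b(0) = 1; b(1) = 5; b(2) = 25; b(3) = 9; b(4) = 45; b(5) = 51; b(6) = 23; b(7) = 57; b(8) = 53; b(9) = 33; b(10) = 49; b(11) = 13; b(12) = 7; b(13) = 35; b(14) = 1.
Since b(14) = b(0) = 1, the sequence is periodic with period 14.
So b(232) = b(0 + ((232-0) mod 14)) = b(8) = 53.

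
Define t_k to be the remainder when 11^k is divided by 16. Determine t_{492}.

Computing terms: t_0 = 1; t_1 = 11; t_2 = 9; t_3 = 3; t_4 = 1.
The sequence repeats with period 4.
So t_{492} = t_{0 + ((492-0) mod 4)} = t_0 = 1.

1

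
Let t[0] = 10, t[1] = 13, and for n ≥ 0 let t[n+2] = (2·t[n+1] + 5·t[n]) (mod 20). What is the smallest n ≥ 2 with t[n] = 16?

2

t[0] = 10, t[1] = 13, t[2] = 16, t[3] = 17, t[4] = 14, t[5] = 13, t[6] = 16.
Since (t[5], t[6]) = (t[1], t[2]) = (13, 16) (two consecutive terms determine the rest), the sequence is eventually periodic: after a pre-period of length 1 it cycles with period 4.
The value 16 first appears (with n ≥ 2) at t[2].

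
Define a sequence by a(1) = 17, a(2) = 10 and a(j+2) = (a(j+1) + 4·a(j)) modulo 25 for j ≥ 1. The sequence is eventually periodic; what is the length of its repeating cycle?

We have a(1) = 17; a(2) = 10; a(3) = 3; a(4) = 18; a(5) = 5; a(6) = 2; a(7) = 22; a(8) = 5; a(9) = 18; a(10) = 13; a(11) = 10; a(12) = 12; a(13) = 2; a(14) = 0; a(15) = 8; a(16) = 8; a(17) = 15; a(18) = 22; a(19) = 7; a(20) = 20; a(21) = 23; a(22) = 3; a(23) = 20; a(24) = 7; a(25) = 12; a(26) = 15; a(27) = 13; a(28) = 23; a(29) = 0; a(30) = 17; a(31) = 17; a(32) = 10.
Since (a(31), a(32)) = (a(1), a(2)) = (17, 10) (two consecutive terms determine the rest), the sequence is periodic with period 30.

30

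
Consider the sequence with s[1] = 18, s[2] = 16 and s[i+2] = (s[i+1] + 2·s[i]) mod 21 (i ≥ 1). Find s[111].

10

We have s[1] = 18,  s[2] = 16,  s[3] = 10,  s[4] = 0,  s[5] = 20,  s[6] = 20,  s[7] = 18,  s[8] = 16.
The sequence repeats with period 6.
So s[111] = s[1 + ((111-1) mod 6)] = s[3] = 10.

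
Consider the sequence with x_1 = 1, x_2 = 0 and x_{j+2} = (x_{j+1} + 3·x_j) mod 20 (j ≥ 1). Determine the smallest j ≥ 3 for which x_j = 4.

11

We have x_1 = 1; x_2 = 0; x_3 = 3; x_4 = 3; x_5 = 12; x_6 = 1; x_7 = 17; x_8 = 0; x_9 = 11; x_{10} = 11; x_{11} = 4; x_{12} = 17; x_{13} = 9; x_{14} = 0; x_{15} = 7; x_{16} = 7; x_{17} = 8; x_{18} = 9; x_{19} = 13; x_{20} = 0; x_{21} = 19; x_{22} = 19; x_{23} = 16; x_{24} = 13; x_{25} = 1; x_{26} = 0.
The sequence repeats with period 24.
The value 4 first appears (with j ≥ 3) at x_{11}.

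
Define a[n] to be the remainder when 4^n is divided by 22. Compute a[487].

We have a[0] = 1,  a[1] = 4,  a[2] = 16,  a[3] = 20,  a[4] = 14,  a[5] = 12,  a[6] = 4.
Since a[6] = a[1] = 4, the sequence is eventually periodic: after a pre-period of length 1 it cycles with period 5.
For n ≥ 1, a[n] depends only on (n - 1) mod 5. (487 - 1) mod 5 = 1, so a[487] = a[2] = 16.

16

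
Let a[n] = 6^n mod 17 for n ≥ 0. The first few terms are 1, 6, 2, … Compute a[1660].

13

a[0] = 1,  a[1] = 6,  a[2] = 2,  a[3] = 12,  a[4] = 4,  a[5] = 7,  a[6] = 8,  a[7] = 14,  a[8] = 16,  a[9] = 11,  a[10] = 15,  a[11] = 5,  a[12] = 13,  a[13] = 10,  a[14] = 9,  a[15] = 3,  a[16] = 1.
Since a[16] = a[0] = 1, the sequence is periodic with period 16.
So a[1660] = a[0 + ((1660-0) mod 16)] = a[12] = 13.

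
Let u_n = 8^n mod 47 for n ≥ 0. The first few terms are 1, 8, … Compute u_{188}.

7

Listing terms: u_0 = 1; u_1 = 8; u_2 = 17; u_3 = 42; u_4 = 7; u_5 = 9; u_6 = 25; u_7 = 12; u_8 = 2; u_9 = 16; u_{10} = 34; u_{11} = 37; u_{12} = 14; u_{13} = 18; u_{14} = 3; u_{15} = 24; u_{16} = 4; u_{17} = 32; u_{18} = 21; u_{19} = 27; u_{20} = 28; u_{21} = 36; u_{22} = 6; u_{23} = 1.
Since u_{23} = u_0 = 1, the sequence is periodic with period 23.
So u_{188} = u_{0 + ((188-0) mod 23)} = u_4 = 7.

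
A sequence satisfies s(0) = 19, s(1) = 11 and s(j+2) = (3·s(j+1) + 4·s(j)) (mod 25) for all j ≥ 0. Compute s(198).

Computing terms: s(0) = 19; s(1) = 11; s(2) = 9; s(3) = 21; s(4) = 24; s(5) = 6; s(6) = 14; s(7) = 16; s(8) = 4; s(9) = 1; s(10) = 19; s(11) = 11.
Since (s(10), s(11)) = (s(0), s(1)) = (19, 11) (two consecutive terms determine the rest), the sequence is periodic with period 10.
(198 - 0) mod 10 = 8, so s(198) = s(8) = 4.

4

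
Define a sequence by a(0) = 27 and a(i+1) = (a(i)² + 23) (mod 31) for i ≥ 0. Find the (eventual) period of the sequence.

Computing terms: a(0) = 27, a(1) = 8, a(2) = 25, a(3) = 28, a(4) = 1, a(5) = 24, a(6) = 10, a(7) = 30, a(8) = 24.
Since a(8) = a(5) = 24, the sequence is eventually periodic: after a pre-period of length 5 it cycles with period 3.

3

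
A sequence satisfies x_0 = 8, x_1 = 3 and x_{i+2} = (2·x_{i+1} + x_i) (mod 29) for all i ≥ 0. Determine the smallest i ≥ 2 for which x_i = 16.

19

Listing terms: x_0 = 8,  x_1 = 3,  x_2 = 14,  x_3 = 2,  x_4 = 18,  x_5 = 9,  x_6 = 7,  x_7 = 23,  x_8 = 24,  x_9 = 13,  x_{10} = 21,  x_{11} = 26,  x_{12} = 15,  x_{13} = 27,  x_{14} = 11,  x_{15} = 20,  x_{16} = 22,  x_{17} = 6,  x_{18} = 5,  x_{19} = 16,  x_{20} = 8,  x_{21} = 3.
Since (x_{20}, x_{21}) = (x_0, x_1) = (8, 3) (two consecutive terms determine the rest), the sequence is periodic with period 20.
The value 16 first appears (with i ≥ 2) at x_{19}.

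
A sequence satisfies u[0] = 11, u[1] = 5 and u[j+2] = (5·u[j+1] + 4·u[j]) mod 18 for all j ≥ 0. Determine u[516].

7

We have u[0] = 11,  u[1] = 5,  u[2] = 15,  u[3] = 5,  u[4] = 13,  u[5] = 13,  u[6] = 9,  u[7] = 7,  u[8] = 17,  u[9] = 5,  u[10] = 3,  u[11] = 17,  u[12] = 7,  u[13] = 13,  u[14] = 3,  u[15] = 13,  u[16] = 5,  u[17] = 5,  u[18] = 9,  u[19] = 11,  u[20] = 1,  u[21] = 13,  u[22] = 15,  u[23] = 1,  u[24] = 11,  u[25] = 5.
The sequence repeats with period 24.
So u[516] = u[0 + ((516-0) mod 24)] = u[12] = 7.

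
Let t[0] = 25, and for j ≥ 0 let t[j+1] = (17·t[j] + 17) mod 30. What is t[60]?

25

We have t[0] = 25, t[1] = 22, t[2] = 1, t[3] = 4, t[4] = 25.
The sequence repeats with period 4.
(60 - 0) mod 4 = 0, so t[60] = t[0] = 25.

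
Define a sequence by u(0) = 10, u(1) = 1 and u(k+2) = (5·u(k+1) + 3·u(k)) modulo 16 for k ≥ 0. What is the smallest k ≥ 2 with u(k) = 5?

Computing terms: u(0) = 10; u(1) = 1; u(2) = 3; u(3) = 2; u(4) = 3; u(5) = 5; u(6) = 2; u(7) = 9; u(8) = 3; u(9) = 10; u(10) = 11; u(11) = 5; u(12) = 10; u(13) = 1.
Since (u(12), u(13)) = (u(0), u(1)) = (10, 1) (two consecutive terms determine the rest), the sequence is periodic with period 12.
The value 5 first appears (with k ≥ 2) at u(5).

5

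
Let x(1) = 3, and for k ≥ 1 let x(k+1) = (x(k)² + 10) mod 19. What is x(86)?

0

Computing terms: x(1) = 3; x(2) = 0; x(3) = 10; x(4) = 15; x(5) = 7; x(6) = 2; x(7) = 14; x(8) = 16; x(9) = 0.
Since x(9) = x(2) = 0, the sequence is eventually periodic: after a pre-period of length 1 it cycles with period 7.
For k ≥ 2, x(k) depends only on (k - 2) mod 7. (86 - 2) mod 7 = 0, so x(86) = x(2) = 0.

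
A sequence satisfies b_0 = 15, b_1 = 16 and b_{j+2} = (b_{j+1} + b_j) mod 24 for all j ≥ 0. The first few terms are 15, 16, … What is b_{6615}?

7

Computing terms: b_0 = 15,  b_1 = 16,  b_2 = 7,  b_3 = 23,  b_4 = 6,  b_5 = 5,  b_6 = 11,  b_7 = 16,  b_8 = 3,  b_9 = 19,  b_{10} = 22,  b_{11} = 17,  b_{12} = 15,  b_{13} = 8,  b_{14} = 23,  b_{15} = 7,  b_{16} = 6,  b_{17} = 13,  b_{18} = 19,  b_{19} = 8,  b_{20} = 3,  b_{21} = 11,  b_{22} = 14,  b_{23} = 1,  b_{24} = 15,  b_{25} = 16.
Since (b_{24}, b_{25}) = (b_0, b_1) = (15, 16) (two consecutive terms determine the rest), the sequence is periodic with period 24.
So b_{6615} = b_{0 + ((6615-0) mod 24)} = b_{15} = 7.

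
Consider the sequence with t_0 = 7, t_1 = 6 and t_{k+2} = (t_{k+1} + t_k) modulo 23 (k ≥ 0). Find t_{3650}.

13

t_0 = 7,  t_1 = 6,  t_2 = 13,  t_3 = 19,  t_4 = 9,  t_5 = 5,  t_6 = 14,  t_7 = 19,  t_8 = 10,  t_9 = 6,  t_{10} = 16,  t_{11} = 22,  t_{12} = 15,  t_{13} = 14,  t_{14} = 6,  t_{15} = 20,  t_{16} = 3,  t_{17} = 0,  t_{18} = 3,  t_{19} = 3,  t_{20} = 6,  t_{21} = 9,  t_{22} = 15,  t_{23} = 1,  t_{24} = 16,  t_{25} = 17,  t_{26} = 10,  t_{27} = 4,  t_{28} = 14,  t_{29} = 18,  t_{30} = 9,  t_{31} = 4,  t_{32} = 13,  t_{33} = 17,  t_{34} = 7,  t_{35} = 1,  t_{36} = 8,  t_{37} = 9,  t_{38} = 17,  t_{39} = 3,  t_{40} = 20,  t_{41} = 0,  t_{42} = 20,  t_{43} = 20,  t_{44} = 17,  t_{45} = 14,  t_{46} = 8,  t_{47} = 22,  t_{48} = 7,  t_{49} = 6.
The sequence repeats with period 48.
So t_{3650} = t_{0 + ((3650-0) mod 48)} = t_2 = 13.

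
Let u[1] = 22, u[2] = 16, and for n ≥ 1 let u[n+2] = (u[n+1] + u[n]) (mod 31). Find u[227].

u[1] = 22, u[2] = 16, u[3] = 7, u[4] = 23, u[5] = 30, u[6] = 22, u[7] = 21, u[8] = 12, u[9] = 2, u[10] = 14, u[11] = 16, u[12] = 30, u[13] = 15, u[14] = 14, u[15] = 29, u[16] = 12, u[17] = 10, u[18] = 22, u[19] = 1, u[20] = 23, u[21] = 24, u[22] = 16, u[23] = 9, u[24] = 25, u[25] = 3, u[26] = 28, u[27] = 0, u[28] = 28, u[29] = 28, u[30] = 25, u[31] = 22, u[32] = 16.
The sequence repeats with period 30.
So u[227] = u[1 + ((227-1) mod 30)] = u[17] = 10.

10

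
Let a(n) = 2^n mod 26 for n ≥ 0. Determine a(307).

24

a(0) = 1, a(1) = 2, a(2) = 4, a(3) = 8, a(4) = 16, a(5) = 6, a(6) = 12, a(7) = 24, a(8) = 22, a(9) = 18, a(10) = 10, a(11) = 20, a(12) = 14, a(13) = 2.
Since a(13) = a(1) = 2, the sequence is eventually periodic: after a pre-period of length 1 it cycles with period 12.
For n ≥ 1, a(n) depends only on (n - 1) mod 12. (307 - 1) mod 12 = 6, so a(307) = a(7) = 24.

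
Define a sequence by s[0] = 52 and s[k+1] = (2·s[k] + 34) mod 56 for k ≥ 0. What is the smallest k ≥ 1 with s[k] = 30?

2

Listing terms: s[0] = 52; s[1] = 26; s[2] = 30; s[3] = 38; s[4] = 54; s[5] = 30.
Since s[5] = s[2] = 30, the sequence is eventually periodic: after a pre-period of length 2 it cycles with period 3.
The value 30 first appears (with k ≥ 1) at s[2].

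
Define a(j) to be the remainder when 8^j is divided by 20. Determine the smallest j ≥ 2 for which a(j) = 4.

Listing terms: a(1) = 8,  a(2) = 4,  a(3) = 12,  a(4) = 16,  a(5) = 8.
The sequence repeats with period 4.
The value 4 first appears (with j ≥ 2) at a(2).

2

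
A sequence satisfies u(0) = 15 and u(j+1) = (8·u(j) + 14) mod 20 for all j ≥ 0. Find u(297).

14

u(0) = 15; u(1) = 14; u(2) = 6; u(3) = 2; u(4) = 10; u(5) = 14.
Since u(5) = u(1) = 14, the sequence is eventually periodic: after a pre-period of length 1 it cycles with period 4.
For j ≥ 1, u(j) depends only on (j - 1) mod 4. (297 - 1) mod 4 = 0, so u(297) = u(1) = 14.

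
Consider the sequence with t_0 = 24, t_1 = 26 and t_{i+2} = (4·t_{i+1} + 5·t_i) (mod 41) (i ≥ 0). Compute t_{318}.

16

Computing terms: t_0 = 24,  t_1 = 26,  t_2 = 19,  t_3 = 1,  t_4 = 17,  t_5 = 32,  t_6 = 8,  t_7 = 28,  t_8 = 29,  t_9 = 10,  t_{10} = 21,  t_{11} = 11,  t_{12} = 26,  t_{13} = 36,  t_{14} = 28,  t_{15} = 5,  t_{16} = 37,  t_{17} = 9,  t_{18} = 16,  t_{19} = 27,  t_{20} = 24,  t_{21} = 26.
The sequence repeats with period 20.
(318 - 0) mod 20 = 18, so t_{318} = t_{18} = 16.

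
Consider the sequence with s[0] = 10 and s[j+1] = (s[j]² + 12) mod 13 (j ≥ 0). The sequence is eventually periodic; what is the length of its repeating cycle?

3

Listing terms: s[0] = 10, s[1] = 8, s[2] = 11, s[3] = 3, s[4] = 8.
Since s[4] = s[1] = 8, the sequence is eventually periodic: after a pre-period of length 1 it cycles with period 3.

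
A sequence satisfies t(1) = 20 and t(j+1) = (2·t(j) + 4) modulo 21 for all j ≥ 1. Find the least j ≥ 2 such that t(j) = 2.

Listing terms: t(1) = 20, t(2) = 2, t(3) = 8, t(4) = 20.
The sequence repeats with period 3.
The value 2 first appears (with j ≥ 2) at t(2).

2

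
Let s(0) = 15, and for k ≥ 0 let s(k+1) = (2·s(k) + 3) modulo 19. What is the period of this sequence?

We have s(0) = 15; s(1) = 14; s(2) = 12; s(3) = 8; s(4) = 0; s(5) = 3; s(6) = 9; s(7) = 2; s(8) = 7; s(9) = 17; s(10) = 18; s(11) = 1; s(12) = 5; s(13) = 13; s(14) = 10; s(15) = 4; s(16) = 11; s(17) = 6; s(18) = 15.
Since s(18) = s(0) = 15, the sequence is periodic with period 18.

18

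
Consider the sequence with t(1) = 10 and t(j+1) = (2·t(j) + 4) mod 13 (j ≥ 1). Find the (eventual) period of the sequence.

12

Listing terms: t(1) = 10, t(2) = 11, t(3) = 0, t(4) = 4, t(5) = 12, t(6) = 2, t(7) = 8, t(8) = 7, t(9) = 5, t(10) = 1, t(11) = 6, t(12) = 3, t(13) = 10.
Since t(13) = t(1) = 10, the sequence is periodic with period 12.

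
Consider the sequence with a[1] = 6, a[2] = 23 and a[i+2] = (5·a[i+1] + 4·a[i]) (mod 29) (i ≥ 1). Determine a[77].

16

Computing terms: a[1] = 6; a[2] = 23; a[3] = 23; a[4] = 4; a[5] = 25; a[6] = 25; a[7] = 22; a[8] = 7; a[9] = 7; a[10] = 5; a[11] = 24; a[12] = 24; a[13] = 13; a[14] = 16; a[15] = 16; a[16] = 28; a[17] = 1; a[18] = 1; a[19] = 9; a[20] = 20; a[21] = 20; a[22] = 6; a[23] = 23.
The sequence repeats with period 21.
So a[77] = a[1 + ((77-1) mod 21)] = a[14] = 16.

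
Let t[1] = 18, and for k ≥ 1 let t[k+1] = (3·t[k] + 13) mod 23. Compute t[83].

We have t[1] = 18, t[2] = 21, t[3] = 7, t[4] = 11, t[5] = 0, t[6] = 13, t[7] = 6, t[8] = 8, t[9] = 14, t[10] = 9, t[11] = 17, t[12] = 18.
Since t[12] = t[1] = 18, the sequence is periodic with period 11.
(83 - 1) mod 11 = 5, so t[83] = t[6] = 13.

13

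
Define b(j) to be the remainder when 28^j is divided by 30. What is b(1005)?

28

We have b(0) = 1,  b(1) = 28,  b(2) = 4,  b(3) = 22,  b(4) = 16,  b(5) = 28.
Since b(5) = b(1) = 28, the sequence is eventually periodic: after a pre-period of length 1 it cycles with period 4.
For j ≥ 1, b(j) depends only on (j - 1) mod 4. (1005 - 1) mod 4 = 0, so b(1005) = b(1) = 28.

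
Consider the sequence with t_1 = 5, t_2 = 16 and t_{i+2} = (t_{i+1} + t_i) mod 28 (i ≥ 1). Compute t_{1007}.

Listing terms: t_1 = 5; t_2 = 16; t_3 = 21; t_4 = 9; t_5 = 2; t_6 = 11; t_7 = 13; t_8 = 24; t_9 = 9; t_{10} = 5; t_{11} = 14; t_{12} = 19; t_{13} = 5; t_{14} = 24; t_{15} = 1; t_{16} = 25; t_{17} = 26; t_{18} = 23; t_{19} = 21; t_{20} = 16; t_{21} = 9; t_{22} = 25; t_{23} = 6; t_{24} = 3; t_{25} = 9; t_{26} = 12; t_{27} = 21; t_{28} = 5; t_{29} = 26; t_{30} = 3; t_{31} = 1; t_{32} = 4; t_{33} = 5; t_{34} = 9; t_{35} = 14; t_{36} = 23; t_{37} = 9; t_{38} = 4; t_{39} = 13; t_{40} = 17; t_{41} = 2; t_{42} = 19; t_{43} = 21; t_{44} = 12; t_{45} = 5; t_{46} = 17; t_{47} = 22; t_{48} = 11; t_{49} = 5; t_{50} = 16.
Since (t_{49}, t_{50}) = (t_1, t_2) = (5, 16) (two consecutive terms determine the rest), the sequence is periodic with period 48.
(1007 - 1) mod 48 = 46, so t_{1007} = t_{47} = 22.

22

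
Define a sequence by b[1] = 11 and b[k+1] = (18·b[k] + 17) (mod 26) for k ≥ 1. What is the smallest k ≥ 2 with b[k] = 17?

4

We have b[1] = 11, b[2] = 7, b[3] = 13, b[4] = 17, b[5] = 11.
The sequence repeats with period 4.
The value 17 first appears (with k ≥ 2) at b[4].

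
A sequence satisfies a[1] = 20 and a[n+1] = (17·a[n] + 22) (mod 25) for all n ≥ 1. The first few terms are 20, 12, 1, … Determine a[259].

Computing terms: a[1] = 20, a[2] = 12, a[3] = 1, a[4] = 14, a[5] = 10, a[6] = 17, a[7] = 11, a[8] = 9, a[9] = 0, a[10] = 22, a[11] = 21, a[12] = 4, a[13] = 15, a[14] = 2, a[15] = 6, a[16] = 24, a[17] = 5, a[18] = 7, a[19] = 16, a[20] = 19, a[21] = 20.
The sequence repeats with period 20.
(259 - 1) mod 20 = 18, so a[259] = a[19] = 16.

16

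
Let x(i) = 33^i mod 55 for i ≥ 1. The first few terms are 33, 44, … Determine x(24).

11

Computing terms: x(1) = 33, x(2) = 44, x(3) = 22, x(4) = 11, x(5) = 33.
The sequence repeats with period 4.
So x(24) = x(1 + ((24-1) mod 4)) = x(4) = 11.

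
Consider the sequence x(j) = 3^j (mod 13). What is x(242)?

Computing terms: x(1) = 3; x(2) = 9; x(3) = 1; x(4) = 3.
The sequence repeats with period 3.
(242 - 1) mod 3 = 1, so x(242) = x(2) = 9.

9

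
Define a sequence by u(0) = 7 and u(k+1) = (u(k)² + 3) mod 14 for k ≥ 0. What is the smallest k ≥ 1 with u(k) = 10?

1

We have u(0) = 7; u(1) = 10; u(2) = 5; u(3) = 0; u(4) = 3; u(5) = 12; u(6) = 7.
Since u(6) = u(0) = 7, the sequence is periodic with period 6.
The value 10 first appears (with k ≥ 1) at u(1).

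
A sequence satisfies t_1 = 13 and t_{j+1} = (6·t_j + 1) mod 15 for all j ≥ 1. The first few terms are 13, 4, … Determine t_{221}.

13

Computing terms: t_1 = 13; t_2 = 4; t_3 = 10; t_4 = 1; t_5 = 7; t_6 = 13.
The sequence repeats with period 5.
So t_{221} = t_{1 + ((221-1) mod 5)} = t_1 = 13.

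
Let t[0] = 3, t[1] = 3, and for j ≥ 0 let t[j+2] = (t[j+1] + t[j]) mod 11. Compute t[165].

We have t[0] = 3, t[1] = 3, t[2] = 6, t[3] = 9, t[4] = 4, t[5] = 2, t[6] = 6, t[7] = 8, t[8] = 3, t[9] = 0, t[10] = 3, t[11] = 3.
The sequence repeats with period 10.
So t[165] = t[0 + ((165-0) mod 10)] = t[5] = 2.

2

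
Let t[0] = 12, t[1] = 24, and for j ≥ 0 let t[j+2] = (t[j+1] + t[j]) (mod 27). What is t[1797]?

12

t[0] = 12, t[1] = 24, t[2] = 9, t[3] = 6, t[4] = 15, t[5] = 21, t[6] = 9, t[7] = 3, t[8] = 12, t[9] = 15, t[10] = 0, t[11] = 15, t[12] = 15, t[13] = 3, t[14] = 18, t[15] = 21, t[16] = 12, t[17] = 6, t[18] = 18, t[19] = 24, t[20] = 15, t[21] = 12, t[22] = 0, t[23] = 12, t[24] = 12, t[25] = 24.
Since (t[24], t[25]) = (t[0], t[1]) = (12, 24) (two consecutive terms determine the rest), the sequence is periodic with period 24.
So t[1797] = t[0 + ((1797-0) mod 24)] = t[21] = 12.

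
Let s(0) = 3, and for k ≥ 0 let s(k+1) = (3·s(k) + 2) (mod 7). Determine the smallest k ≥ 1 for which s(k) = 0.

We have s(0) = 3,  s(1) = 4,  s(2) = 0,  s(3) = 2,  s(4) = 1,  s(5) = 5,  s(6) = 3.
The sequence repeats with period 6.
The value 0 first appears (with k ≥ 1) at s(2).

2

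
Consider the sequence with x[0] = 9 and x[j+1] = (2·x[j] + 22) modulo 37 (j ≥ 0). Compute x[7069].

x[0] = 9, x[1] = 3, x[2] = 28, x[3] = 4, x[4] = 30, x[5] = 8, x[6] = 1, x[7] = 24, x[8] = 33, x[9] = 14, x[10] = 13, x[11] = 11, x[12] = 7, x[13] = 36, x[14] = 20, x[15] = 25, x[16] = 35, x[17] = 18, x[18] = 21, x[19] = 27, x[20] = 2, x[21] = 26, x[22] = 0, x[23] = 22, x[24] = 29, x[25] = 6, x[26] = 34, x[27] = 16, x[28] = 17, x[29] = 19, x[30] = 23, x[31] = 31, x[32] = 10, x[33] = 5, x[34] = 32, x[35] = 12, x[36] = 9.
Since x[36] = x[0] = 9, the sequence is periodic with period 36.
So x[7069] = x[0 + ((7069-0) mod 36)] = x[13] = 36.

36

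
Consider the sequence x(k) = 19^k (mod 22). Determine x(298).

5

Listing terms: x(1) = 19, x(2) = 9, x(3) = 17, x(4) = 15, x(5) = 21, x(6) = 3, x(7) = 13, x(8) = 5, x(9) = 7, x(10) = 1, x(11) = 19.
The sequence repeats with period 10.
So x(298) = x(1 + ((298-1) mod 10)) = x(8) = 5.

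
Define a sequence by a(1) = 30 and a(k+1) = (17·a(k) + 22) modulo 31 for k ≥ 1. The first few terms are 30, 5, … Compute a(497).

0

We have a(1) = 30; a(2) = 5; a(3) = 14; a(4) = 12; a(5) = 9; a(6) = 20; a(7) = 21; a(8) = 7; a(9) = 17; a(10) = 1; a(11) = 8; a(12) = 3; a(13) = 11; a(14) = 23; a(15) = 10; a(16) = 6; a(17) = 0; a(18) = 22; a(19) = 24; a(20) = 27; a(21) = 16; a(22) = 15; a(23) = 29; a(24) = 19; a(25) = 4; a(26) = 28; a(27) = 2; a(28) = 25; a(29) = 13; a(30) = 26; a(31) = 30.
The sequence repeats with period 30.
(497 - 1) mod 30 = 16, so a(497) = a(17) = 0.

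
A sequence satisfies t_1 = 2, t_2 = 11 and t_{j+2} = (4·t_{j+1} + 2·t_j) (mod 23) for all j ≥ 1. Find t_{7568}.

Computing terms: t_1 = 2, t_2 = 11, t_3 = 2, t_4 = 7, t_5 = 9, t_6 = 4, t_7 = 11, t_8 = 6, t_9 = 0, t_{10} = 12, t_{11} = 2, t_{12} = 9, t_{13} = 17, t_{14} = 17, t_{15} = 10, t_{16} = 5, t_{17} = 17, t_{18} = 9, t_{19} = 1, t_{20} = 22, t_{21} = 21, t_{22} = 13, t_{23} = 2, t_{24} = 11.
The sequence repeats with period 22.
So t_{7568} = t_{1 + ((7568-1) mod 22)} = t_{22} = 13.

13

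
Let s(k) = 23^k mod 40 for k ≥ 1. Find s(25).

Computing terms: s(1) = 23; s(2) = 9; s(3) = 7; s(4) = 1; s(5) = 23.
The sequence repeats with period 4.
So s(25) = s(1 + ((25-1) mod 4)) = s(1) = 23.

23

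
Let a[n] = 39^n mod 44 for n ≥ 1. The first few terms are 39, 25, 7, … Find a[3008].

37

We have a[1] = 39, a[2] = 25, a[3] = 7, a[4] = 9, a[5] = 43, a[6] = 5, a[7] = 19, a[8] = 37, a[9] = 35, a[10] = 1, a[11] = 39.
Since a[11] = a[1] = 39, the sequence is periodic with period 10.
(3008 - 1) mod 10 = 7, so a[3008] = a[8] = 37.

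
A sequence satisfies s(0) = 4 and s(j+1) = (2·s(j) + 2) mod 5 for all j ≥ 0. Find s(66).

2

s(0) = 4,  s(1) = 0,  s(2) = 2,  s(3) = 1,  s(4) = 4.
The sequence repeats with period 4.
So s(66) = s(0 + ((66-0) mod 4)) = s(2) = 2.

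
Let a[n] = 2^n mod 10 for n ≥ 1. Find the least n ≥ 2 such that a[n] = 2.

5

Computing terms: a[1] = 2,  a[2] = 4,  a[3] = 8,  a[4] = 6,  a[5] = 2.
The sequence repeats with period 4.
The value 2 next appears (with n ≥ 2) at a[5].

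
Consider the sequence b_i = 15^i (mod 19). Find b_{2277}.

We have b_0 = 1,  b_1 = 15,  b_2 = 16,  b_3 = 12,  b_4 = 9,  b_5 = 2,  b_6 = 11,  b_7 = 13,  b_8 = 5,  b_9 = 18,  b_{10} = 4,  b_{11} = 3,  b_{12} = 7,  b_{13} = 10,  b_{14} = 17,  b_{15} = 8,  b_{16} = 6,  b_{17} = 14,  b_{18} = 1.
Since b_{18} = b_0 = 1, the sequence is periodic with period 18.
So b_{2277} = b_{0 + ((2277-0) mod 18)} = b_9 = 18.

18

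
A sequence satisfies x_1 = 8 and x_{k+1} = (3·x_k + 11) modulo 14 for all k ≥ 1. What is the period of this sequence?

x_1 = 8, x_2 = 7, x_3 = 4, x_4 = 9, x_5 = 10, x_6 = 13, x_7 = 8.
Since x_7 = x_1 = 8, the sequence is periodic with period 6.

6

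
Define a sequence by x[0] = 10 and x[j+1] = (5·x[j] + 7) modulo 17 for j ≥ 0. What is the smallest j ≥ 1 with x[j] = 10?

x[0] = 10, x[1] = 6, x[2] = 3, x[3] = 5, x[4] = 15, x[5] = 14, x[6] = 9, x[7] = 1, x[8] = 12, x[9] = 16, x[10] = 2, x[11] = 0, x[12] = 7, x[13] = 8, x[14] = 13, x[15] = 4, x[16] = 10.
Since x[16] = x[0] = 10, the sequence is periodic with period 16.
The value 10 next appears (with j ≥ 1) at x[16].

16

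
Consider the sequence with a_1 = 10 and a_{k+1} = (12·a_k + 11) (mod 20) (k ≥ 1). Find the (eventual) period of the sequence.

4

We have a_1 = 10; a_2 = 11; a_3 = 3; a_4 = 7; a_5 = 15; a_6 = 11.
Since a_6 = a_2 = 11, the sequence is eventually periodic: after a pre-period of length 1 it cycles with period 4.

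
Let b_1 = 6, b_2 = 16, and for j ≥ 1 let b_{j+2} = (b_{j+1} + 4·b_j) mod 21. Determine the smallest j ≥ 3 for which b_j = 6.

37

Listing terms: b_1 = 6, b_2 = 16, b_3 = 19, b_4 = 20, b_5 = 12, b_6 = 8, b_7 = 14, b_8 = 4, b_9 = 18, b_{10} = 13, b_{11} = 1, b_{12} = 11, b_{13} = 15, b_{14} = 17, b_{15} = 14, b_{16} = 19, b_{17} = 12, b_{18} = 4, b_{19} = 10, b_{20} = 5, b_{21} = 3, b_{22} = 2, b_{23} = 14, b_{24} = 1, b_{25} = 15, b_{26} = 19, b_{27} = 16, b_{28} = 8, b_{29} = 9, b_{30} = 20, b_{31} = 14, b_{32} = 10, b_{33} = 3, b_{34} = 1, b_{35} = 13, b_{36} = 17, b_{37} = 6, b_{38} = 11, b_{39} = 14, b_{40} = 16, b_{41} = 9, b_{42} = 10, b_{43} = 4, b_{44} = 2, b_{45} = 18, b_{46} = 5, b_{47} = 14, b_{48} = 13, b_{49} = 6, b_{50} = 16.
Since (b_{49}, b_{50}) = (b_1, b_2) = (6, 16) (two consecutive terms determine the rest), the sequence is periodic with period 48.
The value 6 first appears (with j ≥ 3) at b_{37}.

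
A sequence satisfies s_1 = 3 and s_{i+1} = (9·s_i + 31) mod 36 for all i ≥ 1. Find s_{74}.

22

Listing terms: s_1 = 3; s_2 = 22; s_3 = 13; s_4 = 4; s_5 = 31; s_6 = 22.
Since s_6 = s_2 = 22, the sequence is eventually periodic: after a pre-period of length 1 it cycles with period 4.
For i ≥ 2, s_i depends only on (i - 2) mod 4. (74 - 2) mod 4 = 0, so s_{74} = s_2 = 22.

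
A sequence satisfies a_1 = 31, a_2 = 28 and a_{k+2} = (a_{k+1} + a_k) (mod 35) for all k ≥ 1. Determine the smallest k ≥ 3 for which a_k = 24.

Listing terms: a_1 = 31,  a_2 = 28,  a_3 = 24,  a_4 = 17,  a_5 = 6,  a_6 = 23,  a_7 = 29,  a_8 = 17,  a_9 = 11,  a_{10} = 28,  a_{11} = 4,  a_{12} = 32,  a_{13} = 1,  a_{14} = 33,  a_{15} = 34,  a_{16} = 32,  a_{17} = 31,  a_{18} = 28.
Since (a_{17}, a_{18}) = (a_1, a_2) = (31, 28) (two consecutive terms determine the rest), the sequence is periodic with period 16.
The value 24 first appears (with k ≥ 3) at a_3.

3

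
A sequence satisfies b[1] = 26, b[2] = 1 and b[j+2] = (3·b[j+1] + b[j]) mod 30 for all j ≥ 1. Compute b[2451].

Computing terms: b[1] = 26,  b[2] = 1,  b[3] = 29,  b[4] = 28,  b[5] = 23,  b[6] = 7,  b[7] = 14,  b[8] = 19,  b[9] = 11,  b[10] = 22,  b[11] = 17,  b[12] = 13,  b[13] = 26,  b[14] = 1.
The sequence repeats with period 12.
So b[2451] = b[1 + ((2451-1) mod 12)] = b[3] = 29.

29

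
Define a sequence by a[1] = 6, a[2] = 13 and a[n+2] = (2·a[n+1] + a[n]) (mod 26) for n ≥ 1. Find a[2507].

Computing terms: a[1] = 6, a[2] = 13, a[3] = 6, a[4] = 25, a[5] = 4, a[6] = 7, a[7] = 18, a[8] = 17, a[9] = 0, a[10] = 17, a[11] = 8, a[12] = 7, a[13] = 22, a[14] = 25, a[15] = 20, a[16] = 13, a[17] = 20, a[18] = 1, a[19] = 22, a[20] = 19, a[21] = 8, a[22] = 9, a[23] = 0, a[24] = 9, a[25] = 18, a[26] = 19, a[27] = 4, a[28] = 1, a[29] = 6, a[30] = 13.
Since (a[29], a[30]) = (a[1], a[2]) = (6, 13) (two consecutive terms determine the rest), the sequence is periodic with period 28.
(2507 - 1) mod 28 = 14, so a[2507] = a[15] = 20.

20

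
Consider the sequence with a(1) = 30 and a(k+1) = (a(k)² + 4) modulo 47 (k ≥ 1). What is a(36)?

46

Listing terms: a(1) = 30,  a(2) = 11,  a(3) = 31,  a(4) = 25,  a(5) = 18,  a(6) = 46,  a(7) = 5,  a(8) = 29,  a(9) = 46.
Since a(9) = a(6) = 46, the sequence is eventually periodic: after a pre-period of length 5 it cycles with period 3.
For k ≥ 6, a(k) depends only on (k - 6) mod 3. (36 - 6) mod 3 = 0, so a(36) = a(6) = 46.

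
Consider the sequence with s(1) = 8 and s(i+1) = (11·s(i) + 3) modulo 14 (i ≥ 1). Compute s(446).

7

Listing terms: s(1) = 8, s(2) = 7, s(3) = 10, s(4) = 1, s(5) = 0, s(6) = 3, s(7) = 8.
Since s(7) = s(1) = 8, the sequence is periodic with period 6.
So s(446) = s(1 + ((446-1) mod 6)) = s(2) = 7.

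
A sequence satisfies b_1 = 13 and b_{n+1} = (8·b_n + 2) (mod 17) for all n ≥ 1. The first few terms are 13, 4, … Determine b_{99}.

We have b_1 = 13; b_2 = 4; b_3 = 0; b_4 = 2; b_5 = 1; b_6 = 10; b_7 = 14; b_8 = 12; b_9 = 13.
The sequence repeats with period 8.
So b_{99} = b_{1 + ((99-1) mod 8)} = b_3 = 0.

0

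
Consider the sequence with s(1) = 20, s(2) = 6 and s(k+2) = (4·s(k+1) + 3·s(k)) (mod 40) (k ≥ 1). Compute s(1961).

Listing terms: s(1) = 20; s(2) = 6; s(3) = 4; s(4) = 34; s(5) = 28; s(6) = 14; s(7) = 20; s(8) = 2; s(9) = 28; s(10) = 38; s(11) = 36; s(12) = 18; s(13) = 20; s(14) = 14; s(15) = 36; s(16) = 26; s(17) = 12; s(18) = 6; s(19) = 20; s(20) = 18; s(21) = 12; s(22) = 22; s(23) = 4; s(24) = 2; s(25) = 20; s(26) = 6.
The sequence repeats with period 24.
So s(1961) = s(1 + ((1961-1) mod 24)) = s(17) = 12.

12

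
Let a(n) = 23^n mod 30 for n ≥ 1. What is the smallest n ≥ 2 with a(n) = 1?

4

Listing terms: a(1) = 23, a(2) = 19, a(3) = 17, a(4) = 1, a(5) = 23.
Since a(5) = a(1) = 23, the sequence is periodic with period 4.
The value 1 first appears (with n ≥ 2) at a(4).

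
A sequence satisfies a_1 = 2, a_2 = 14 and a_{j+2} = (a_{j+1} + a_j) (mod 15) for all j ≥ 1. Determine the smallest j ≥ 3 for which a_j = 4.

13

Listing terms: a_1 = 2,  a_2 = 14,  a_3 = 1,  a_4 = 0,  a_5 = 1,  a_6 = 1,  a_7 = 2,  a_8 = 3,  a_9 = 5,  a_{10} = 8,  a_{11} = 13,  a_{12} = 6,  a_{13} = 4,  a_{14} = 10,  a_{15} = 14,  a_{16} = 9,  a_{17} = 8,  a_{18} = 2,  a_{19} = 10,  a_{20} = 12,  a_{21} = 7,  a_{22} = 4,  a_{23} = 11,  a_{24} = 0,  a_{25} = 11,  a_{26} = 11,  a_{27} = 7,  a_{28} = 3,  a_{29} = 10,  a_{30} = 13,  a_{31} = 8,  a_{32} = 6,  a_{33} = 14,  a_{34} = 5,  a_{35} = 4,  a_{36} = 9,  a_{37} = 13,  a_{38} = 7,  a_{39} = 5,  a_{40} = 12,  a_{41} = 2,  a_{42} = 14.
The sequence repeats with period 40.
The value 4 first appears (with j ≥ 3) at a_{13}.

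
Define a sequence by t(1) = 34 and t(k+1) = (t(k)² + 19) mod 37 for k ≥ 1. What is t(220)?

29

t(1) = 34,  t(2) = 28,  t(3) = 26,  t(4) = 29,  t(5) = 9,  t(6) = 26.
Since t(6) = t(3) = 26, the sequence is eventually periodic: after a pre-period of length 2 it cycles with period 3.
For k ≥ 3, t(k) depends only on (k - 3) mod 3. (220 - 3) mod 3 = 1, so t(220) = t(4) = 29.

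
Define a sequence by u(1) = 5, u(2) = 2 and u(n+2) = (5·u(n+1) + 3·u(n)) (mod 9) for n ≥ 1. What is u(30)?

We have u(1) = 5,  u(2) = 2,  u(3) = 7,  u(4) = 5,  u(5) = 1,  u(6) = 2,  u(7) = 4,  u(8) = 8,  u(9) = 7,  u(10) = 5.
Since (u(9), u(10)) = (u(3), u(4)) = (7, 5) (two consecutive terms determine the rest), the sequence is eventually periodic: after a pre-period of length 2 it cycles with period 6.
For n ≥ 3, u(n) depends only on (n - 3) mod 6. (30 - 3) mod 6 = 3, so u(30) = u(6) = 2.

2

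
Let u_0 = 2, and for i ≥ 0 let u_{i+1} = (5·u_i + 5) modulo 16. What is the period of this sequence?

16

Computing terms: u_0 = 2,  u_1 = 15,  u_2 = 0,  u_3 = 5,  u_4 = 14,  u_5 = 11,  u_6 = 12,  u_7 = 1,  u_8 = 10,  u_9 = 7,  u_{10} = 8,  u_{11} = 13,  u_{12} = 6,  u_{13} = 3,  u_{14} = 4,  u_{15} = 9,  u_{16} = 2.
Since u_{16} = u_0 = 2, the sequence is periodic with period 16.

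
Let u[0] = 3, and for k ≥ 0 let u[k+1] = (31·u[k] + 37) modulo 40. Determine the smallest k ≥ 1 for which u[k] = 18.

5

Computing terms: u[0] = 3,  u[1] = 10,  u[2] = 27,  u[3] = 34,  u[4] = 11,  u[5] = 18,  u[6] = 35,  u[7] = 2,  u[8] = 19,  u[9] = 26,  u[10] = 3.
Since u[10] = u[0] = 3, the sequence is periodic with period 10.
The value 18 first appears (with k ≥ 1) at u[5].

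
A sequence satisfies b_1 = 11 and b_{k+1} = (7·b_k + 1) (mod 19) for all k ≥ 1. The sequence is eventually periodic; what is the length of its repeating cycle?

3

We have b_1 = 11, b_2 = 2, b_3 = 15, b_4 = 11.
The sequence repeats with period 3.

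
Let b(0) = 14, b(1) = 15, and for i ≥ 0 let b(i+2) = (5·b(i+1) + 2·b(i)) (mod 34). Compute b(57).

15

b(0) = 14, b(1) = 15, b(2) = 1, b(3) = 1, b(4) = 7, b(5) = 3, b(6) = 29, b(7) = 15, b(8) = 31, b(9) = 15, b(10) = 1.
Since (b(9), b(10)) = (b(1), b(2)) = (15, 1) (two consecutive terms determine the rest), the sequence is eventually periodic: after a pre-period of length 1 it cycles with period 8.
For i ≥ 1, b(i) depends only on (i - 1) mod 8. (57 - 1) mod 8 = 0, so b(57) = b(1) = 15.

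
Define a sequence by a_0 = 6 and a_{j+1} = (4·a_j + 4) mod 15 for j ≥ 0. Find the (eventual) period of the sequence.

6

Listing terms: a_0 = 6,  a_1 = 13,  a_2 = 11,  a_3 = 3,  a_4 = 1,  a_5 = 8,  a_6 = 6.
Since a_6 = a_0 = 6, the sequence is periodic with period 6.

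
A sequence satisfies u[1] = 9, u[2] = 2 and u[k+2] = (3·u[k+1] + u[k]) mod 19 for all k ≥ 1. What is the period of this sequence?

40

Listing terms: u[1] = 9, u[2] = 2, u[3] = 15, u[4] = 9, u[5] = 4, u[6] = 2, u[7] = 10, u[8] = 13, u[9] = 11, u[10] = 8, u[11] = 16, u[12] = 18, u[13] = 13, u[14] = 0, u[15] = 13, u[16] = 1, u[17] = 16, u[18] = 11, u[19] = 11, u[20] = 6, u[21] = 10, u[22] = 17, u[23] = 4, u[24] = 10, u[25] = 15, u[26] = 17, u[27] = 9, u[28] = 6, u[29] = 8, u[30] = 11, u[31] = 3, u[32] = 1, u[33] = 6, u[34] = 0, u[35] = 6, u[36] = 18, u[37] = 3, u[38] = 8, u[39] = 8, u[40] = 13, u[41] = 9, u[42] = 2.
The sequence repeats with period 40.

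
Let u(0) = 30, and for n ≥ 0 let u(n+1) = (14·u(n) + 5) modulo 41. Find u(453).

u(0) = 30,  u(1) = 15,  u(2) = 10,  u(3) = 22,  u(4) = 26,  u(5) = 0,  u(6) = 5,  u(7) = 34,  u(8) = 30.
Since u(8) = u(0) = 30, the sequence is periodic with period 8.
So u(453) = u(0 + ((453-0) mod 8)) = u(5) = 0.

0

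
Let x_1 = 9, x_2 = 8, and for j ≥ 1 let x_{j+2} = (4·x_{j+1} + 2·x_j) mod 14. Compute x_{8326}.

2

We have x_1 = 9,  x_2 = 8,  x_3 = 8,  x_4 = 6,  x_5 = 12,  x_6 = 4,  x_7 = 12,  x_8 = 0,  x_9 = 10,  x_{10} = 12,  x_{11} = 12,  x_{12} = 2,  x_{13} = 4,  x_{14} = 6,  x_{15} = 4,  x_{16} = 0,  x_{17} = 8,  x_{18} = 4,  x_{19} = 4,  x_{20} = 10,  x_{21} = 6,  x_{22} = 2,  x_{23} = 6,  x_{24} = 0,  x_{25} = 12,  x_{26} = 6,  x_{27} = 6,  x_{28} = 8,  x_{29} = 2,  x_{30} = 10,  x_{31} = 2,  x_{32} = 0,  x_{33} = 4,  x_{34} = 2,  x_{35} = 2,  x_{36} = 12,  x_{37} = 10,  x_{38} = 8,  x_{39} = 10,  x_{40} = 0,  x_{41} = 6,  x_{42} = 10,  x_{43} = 10,  x_{44} = 4,  x_{45} = 8,  x_{46} = 12,  x_{47} = 8,  x_{48} = 0,  x_{49} = 2,  x_{50} = 8,  x_{51} = 8.
Since (x_{50}, x_{51}) = (x_2, x_3) = (8, 8) (two consecutive terms determine the rest), the sequence is eventually periodic: after a pre-period of length 1 it cycles with period 48.
For j ≥ 2, x_j depends only on (j - 2) mod 48. (8326 - 2) mod 48 = 20, so x_{8326} = x_{22} = 2.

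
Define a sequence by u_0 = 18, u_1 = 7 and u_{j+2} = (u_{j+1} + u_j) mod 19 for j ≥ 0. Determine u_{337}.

Computing terms: u_0 = 18,  u_1 = 7,  u_2 = 6,  u_3 = 13,  u_4 = 0,  u_5 = 13,  u_6 = 13,  u_7 = 7,  u_8 = 1,  u_9 = 8,  u_{10} = 9,  u_{11} = 17,  u_{12} = 7,  u_{13} = 5,  u_{14} = 12,  u_{15} = 17,  u_{16} = 10,  u_{17} = 8,  u_{18} = 18,  u_{19} = 7.
The sequence repeats with period 18.
(337 - 0) mod 18 = 13, so u_{337} = u_{13} = 5.

5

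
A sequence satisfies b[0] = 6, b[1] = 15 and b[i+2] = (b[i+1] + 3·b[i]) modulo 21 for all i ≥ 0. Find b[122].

12

Computing terms: b[0] = 6,  b[1] = 15,  b[2] = 12,  b[3] = 15,  b[4] = 9,  b[5] = 12,  b[6] = 18,  b[7] = 12,  b[8] = 3,  b[9] = 18,  b[10] = 6,  b[11] = 18,  b[12] = 15,  b[13] = 6,  b[14] = 9,  b[15] = 6,  b[16] = 12,  b[17] = 9,  b[18] = 3,  b[19] = 9,  b[20] = 18,  b[21] = 3,  b[22] = 15,  b[23] = 3,  b[24] = 6,  b[25] = 15.
The sequence repeats with period 24.
(122 - 0) mod 24 = 2, so b[122] = b[2] = 12.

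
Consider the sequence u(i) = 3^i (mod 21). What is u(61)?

3

u(1) = 3,  u(2) = 9,  u(3) = 6,  u(4) = 18,  u(5) = 12,  u(6) = 15,  u(7) = 3.
The sequence repeats with period 6.
So u(61) = u(1 + ((61-1) mod 6)) = u(1) = 3.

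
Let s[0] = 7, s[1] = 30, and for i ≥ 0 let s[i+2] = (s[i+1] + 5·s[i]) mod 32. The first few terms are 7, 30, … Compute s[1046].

Computing terms: s[0] = 7, s[1] = 30, s[2] = 1, s[3] = 23, s[4] = 28, s[5] = 15, s[6] = 27, s[7] = 6, s[8] = 13, s[9] = 11, s[10] = 12, s[11] = 3, s[12] = 31, s[13] = 14, s[14] = 9, s[15] = 15, s[16] = 28, s[17] = 7, s[18] = 19, s[19] = 22, s[20] = 21, s[21] = 3, s[22] = 12, s[23] = 27, s[24] = 23, s[25] = 30, s[26] = 17, s[27] = 7, s[28] = 28, s[29] = 31, s[30] = 11, s[31] = 6, s[32] = 29, s[33] = 27, s[34] = 12, s[35] = 19, s[36] = 15, s[37] = 14, s[38] = 25, s[39] = 31, s[40] = 28, s[41] = 23, s[42] = 3, s[43] = 22, s[44] = 5, s[45] = 19, s[46] = 12, s[47] = 11, s[48] = 7, s[49] = 30.
Since (s[48], s[49]) = (s[0], s[1]) = (7, 30) (two consecutive terms determine the rest), the sequence is periodic with period 48.
So s[1046] = s[0 + ((1046-0) mod 48)] = s[38] = 25.

25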